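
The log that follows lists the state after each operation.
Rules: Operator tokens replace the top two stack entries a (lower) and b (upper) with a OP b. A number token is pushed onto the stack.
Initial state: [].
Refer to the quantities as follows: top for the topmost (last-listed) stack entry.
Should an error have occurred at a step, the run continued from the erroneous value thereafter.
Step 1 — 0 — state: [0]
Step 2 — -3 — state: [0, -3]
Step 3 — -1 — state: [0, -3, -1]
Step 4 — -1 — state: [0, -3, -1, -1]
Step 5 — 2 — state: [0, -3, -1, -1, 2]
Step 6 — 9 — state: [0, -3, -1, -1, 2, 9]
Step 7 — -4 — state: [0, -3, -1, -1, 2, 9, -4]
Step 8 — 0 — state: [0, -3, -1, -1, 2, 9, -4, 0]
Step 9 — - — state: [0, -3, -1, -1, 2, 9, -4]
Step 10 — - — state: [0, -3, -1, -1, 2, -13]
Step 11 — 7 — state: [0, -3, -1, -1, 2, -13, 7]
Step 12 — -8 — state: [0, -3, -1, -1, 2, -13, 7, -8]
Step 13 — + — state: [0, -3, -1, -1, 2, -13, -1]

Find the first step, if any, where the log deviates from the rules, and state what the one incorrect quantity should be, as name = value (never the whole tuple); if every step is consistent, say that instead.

step 10, top = 13

step 1: push 0: top = 0 -> verified
step 2: push -3: top = -3 -> no discrepancy
step 3: push -1: top = -1 -> agrees with the log
step 4: push -1: top = -1 -> exactly as logged
step 5: push 2: top = 2 -> checks out
step 6: push 9: top = 9 -> in agreement
step 7: push -4: top = -4 -> agrees with the log
step 8: push 0: top = 0 -> matches
step 9: -4 - 0 = -4 -> same as recorded
step 10: 9 - -4 = 13 -> not what was recorded
First deviation found at step 10; the corrected entry is top = 13.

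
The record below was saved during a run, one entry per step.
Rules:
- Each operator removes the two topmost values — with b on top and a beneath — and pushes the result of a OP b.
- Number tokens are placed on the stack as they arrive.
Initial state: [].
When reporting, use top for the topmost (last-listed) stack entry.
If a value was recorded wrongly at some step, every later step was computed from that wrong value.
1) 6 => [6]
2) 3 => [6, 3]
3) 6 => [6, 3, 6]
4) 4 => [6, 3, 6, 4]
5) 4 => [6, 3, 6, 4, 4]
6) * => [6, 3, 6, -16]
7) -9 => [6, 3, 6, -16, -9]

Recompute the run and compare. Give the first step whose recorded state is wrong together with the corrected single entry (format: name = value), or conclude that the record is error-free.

Step 1: push 6: top = 6 — same as recorded.
Step 2: push 3: top = 3 — consistent with the record.
Step 3: push 6: top = 6 — checks out.
Step 4: push 4: top = 4 — matches.
Step 5: push 4: top = 4 — confirmed correct.
Step 6: 4 * 4 = 16 — the record has a different value.
Step 6 is the first one off; corrected, top = 16.

step 6, top = 16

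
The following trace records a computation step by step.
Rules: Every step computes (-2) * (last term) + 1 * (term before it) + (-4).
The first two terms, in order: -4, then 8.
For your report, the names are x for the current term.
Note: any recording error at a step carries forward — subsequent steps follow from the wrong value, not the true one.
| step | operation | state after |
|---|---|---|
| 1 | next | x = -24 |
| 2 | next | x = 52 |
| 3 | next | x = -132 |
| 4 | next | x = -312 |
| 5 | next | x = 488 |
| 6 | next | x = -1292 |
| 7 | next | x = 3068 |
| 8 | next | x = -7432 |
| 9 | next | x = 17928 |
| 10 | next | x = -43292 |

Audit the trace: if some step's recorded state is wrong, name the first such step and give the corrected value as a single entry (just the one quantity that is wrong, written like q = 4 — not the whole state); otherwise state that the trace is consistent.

step 4, x = 312

1. x = -2*(8) + (1)*(-4) + (-4) = -24 (in agreement)
2. x = -2*(-24) + (1)*(8) + (-4) = 52 (matches)
3. x = -2*(52) + (1)*(-24) + (-4) = -132 (matches)
4. x = -2*(-132) + (1)*(52) + (-4) = 312 (the entry is off here)
Conclusion: step 4 carries the first error; the entry should be x = 312.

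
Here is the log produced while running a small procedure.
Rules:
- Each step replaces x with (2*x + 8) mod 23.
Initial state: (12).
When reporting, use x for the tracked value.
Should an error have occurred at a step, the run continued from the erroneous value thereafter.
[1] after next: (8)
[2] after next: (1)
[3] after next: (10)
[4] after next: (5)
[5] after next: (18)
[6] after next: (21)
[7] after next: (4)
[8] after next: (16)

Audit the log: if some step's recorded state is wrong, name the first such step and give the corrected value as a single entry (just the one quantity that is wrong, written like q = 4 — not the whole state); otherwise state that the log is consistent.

1. x = (2*12 + 8) mod 23 = 9 (this is not what the log shows)
Conclusion: step 1 carries the first error; the entry should be x = 9.

step 1, x = 9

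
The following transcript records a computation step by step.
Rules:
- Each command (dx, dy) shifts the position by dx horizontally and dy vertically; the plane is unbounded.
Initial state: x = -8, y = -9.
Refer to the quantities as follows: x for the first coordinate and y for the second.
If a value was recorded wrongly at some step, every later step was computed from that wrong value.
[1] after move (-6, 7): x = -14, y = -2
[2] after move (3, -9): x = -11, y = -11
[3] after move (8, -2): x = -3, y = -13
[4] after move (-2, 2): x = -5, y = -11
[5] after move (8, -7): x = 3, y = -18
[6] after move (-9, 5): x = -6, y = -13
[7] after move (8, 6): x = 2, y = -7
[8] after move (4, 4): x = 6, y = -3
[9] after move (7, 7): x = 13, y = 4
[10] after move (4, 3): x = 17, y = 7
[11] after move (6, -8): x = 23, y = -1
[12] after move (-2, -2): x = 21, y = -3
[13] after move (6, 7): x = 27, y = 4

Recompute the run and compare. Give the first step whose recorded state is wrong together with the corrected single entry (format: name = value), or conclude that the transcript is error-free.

Recomputing the run from the initial state:
step 1: x = -14, y = -2
step 2: x = -11, y = -11
step 3: x = -3, y = -13
step 4: x = -5, y = -11
step 5: x = 3, y = -18
step 6: x = -6, y = -13
step 7: x = 2, y = -7
step 8: x = 6, y = -3
step 9: x = 13, y = 4
step 10: x = 17, y = 7
step 11: x = 23, y = -1
step 12: x = 21, y = -3
step 13: x = 27, y = 4
This matches the transcript at every step.

no error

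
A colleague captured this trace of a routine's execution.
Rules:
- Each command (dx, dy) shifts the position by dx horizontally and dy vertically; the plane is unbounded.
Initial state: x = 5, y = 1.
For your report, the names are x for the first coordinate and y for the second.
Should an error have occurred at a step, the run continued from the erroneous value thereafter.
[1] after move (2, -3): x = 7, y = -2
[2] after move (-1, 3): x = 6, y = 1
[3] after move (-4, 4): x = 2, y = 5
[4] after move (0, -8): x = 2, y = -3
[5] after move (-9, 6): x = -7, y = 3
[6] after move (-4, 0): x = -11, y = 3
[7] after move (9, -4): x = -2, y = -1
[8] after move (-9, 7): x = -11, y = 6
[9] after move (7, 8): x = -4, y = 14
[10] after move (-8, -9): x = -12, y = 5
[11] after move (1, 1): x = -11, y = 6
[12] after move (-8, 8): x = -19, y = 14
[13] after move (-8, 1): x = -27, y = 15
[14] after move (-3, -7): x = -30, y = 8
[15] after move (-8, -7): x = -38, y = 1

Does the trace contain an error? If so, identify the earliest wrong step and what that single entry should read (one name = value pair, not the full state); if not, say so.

step 1: x = 5 + (2) = 7, y = 1 + (-3) = -2 -> in agreement
step 2: x = 7 + (-1) = 6, y = -2 + (3) = 1 -> exactly as logged
step 3: x = 6 + (-4) = 2, y = 1 + (4) = 5 -> no discrepancy
step 4: x = 2 + (0) = 2, y = 5 + (-8) = -3 -> matches
step 5: x = 2 + (-9) = -7, y = -3 + (6) = 3 -> same as recorded
step 6: x = -7 + (-4) = -11, y = 3 + (0) = 3 -> checks out
step 7: x = -11 + (9) = -2, y = 3 + (-4) = -1 -> exactly as logged
step 8: x = -2 + (-9) = -11, y = -1 + (7) = 6 -> confirmed correct
step 9: x = -11 + (7) = -4, y = 6 + (8) = 14 -> consistent with the trace
step 10: x = -4 + (-8) = -12, y = 14 + (-9) = 5 -> in agreement
step 11: x = -12 + (1) = -11, y = 5 + (1) = 6 -> same as recorded
step 12: x = -11 + (-8) = -19, y = 6 + (8) = 14 -> same as recorded
step 13: x = -19 + (-8) = -27, y = 14 + (1) = 15 -> confirmed correct
step 14: x = -27 + (-3) = -30, y = 15 + (-7) = 8 -> exactly as logged
step 15: x = -30 + (-8) = -38, y = 8 + (-7) = 1 -> verified
Every step is consistent.

no error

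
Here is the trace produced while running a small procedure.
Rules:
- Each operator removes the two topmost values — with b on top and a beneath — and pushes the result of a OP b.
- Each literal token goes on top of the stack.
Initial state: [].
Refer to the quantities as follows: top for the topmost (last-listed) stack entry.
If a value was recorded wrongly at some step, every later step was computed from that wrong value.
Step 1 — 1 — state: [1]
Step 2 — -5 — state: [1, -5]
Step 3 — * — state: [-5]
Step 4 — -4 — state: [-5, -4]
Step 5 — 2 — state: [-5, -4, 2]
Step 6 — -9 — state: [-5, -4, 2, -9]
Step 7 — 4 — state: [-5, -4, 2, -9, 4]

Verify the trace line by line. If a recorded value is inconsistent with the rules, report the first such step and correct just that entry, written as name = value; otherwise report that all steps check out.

Step 1: push 1: top = 1 — confirmed correct.
Step 2: push -5: top = -5 — matches.
Step 3: 1 * -5 = -5 — in agreement.
Step 4: push -4: top = -4 — confirmed correct.
Step 5: push 2: top = 2 — same as recorded.
Step 6: push -9: top = -9 — checks out.
Step 7: push 4: top = 4 — no discrepancy.
Nothing is out of place; the run is error-free.

no error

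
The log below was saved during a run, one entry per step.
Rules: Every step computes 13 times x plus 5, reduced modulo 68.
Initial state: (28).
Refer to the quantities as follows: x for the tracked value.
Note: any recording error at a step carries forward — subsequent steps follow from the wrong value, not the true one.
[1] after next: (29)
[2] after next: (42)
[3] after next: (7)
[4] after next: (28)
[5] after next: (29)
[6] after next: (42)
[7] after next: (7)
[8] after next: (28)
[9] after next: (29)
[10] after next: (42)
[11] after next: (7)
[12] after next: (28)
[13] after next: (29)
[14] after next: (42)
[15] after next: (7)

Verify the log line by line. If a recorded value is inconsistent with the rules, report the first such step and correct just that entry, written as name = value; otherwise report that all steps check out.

Recomputing the run from the initial state:
step 1: x = 29
step 2: x = 42
step 3: x = 7
step 4: x = 28
step 5: x = 29
step 6: x = 42
step 7: x = 7
step 8: x = 28
step 9: x = 29
step 10: x = 42
step 11: x = 7
step 12: x = 28
step 13: x = 29
step 14: x = 42
step 15: x = 7
This matches the log at every step.

no error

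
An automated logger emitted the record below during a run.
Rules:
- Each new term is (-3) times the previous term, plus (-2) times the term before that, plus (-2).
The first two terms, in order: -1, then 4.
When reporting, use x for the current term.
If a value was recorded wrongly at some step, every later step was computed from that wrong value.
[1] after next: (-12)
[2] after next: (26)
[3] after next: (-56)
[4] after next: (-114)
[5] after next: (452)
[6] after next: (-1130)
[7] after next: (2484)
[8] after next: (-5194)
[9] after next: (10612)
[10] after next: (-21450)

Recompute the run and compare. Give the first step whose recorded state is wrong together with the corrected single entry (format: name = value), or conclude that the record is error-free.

Step 1: x = -3*(4) + (-2)*(-1) + (-2) = -12 — verified.
Step 2: x = -3*(-12) + (-2)*(4) + (-2) = 26 — confirmed correct.
Step 3: x = -3*(26) + (-2)*(-12) + (-2) = -56 — confirmed correct.
Step 4: x = -3*(-56) + (-2)*(26) + (-2) = 114 — a discrepancy with the record.
The audit stops at step 4: the recorded entry is wrong and should be x = 114.

step 4, x = 114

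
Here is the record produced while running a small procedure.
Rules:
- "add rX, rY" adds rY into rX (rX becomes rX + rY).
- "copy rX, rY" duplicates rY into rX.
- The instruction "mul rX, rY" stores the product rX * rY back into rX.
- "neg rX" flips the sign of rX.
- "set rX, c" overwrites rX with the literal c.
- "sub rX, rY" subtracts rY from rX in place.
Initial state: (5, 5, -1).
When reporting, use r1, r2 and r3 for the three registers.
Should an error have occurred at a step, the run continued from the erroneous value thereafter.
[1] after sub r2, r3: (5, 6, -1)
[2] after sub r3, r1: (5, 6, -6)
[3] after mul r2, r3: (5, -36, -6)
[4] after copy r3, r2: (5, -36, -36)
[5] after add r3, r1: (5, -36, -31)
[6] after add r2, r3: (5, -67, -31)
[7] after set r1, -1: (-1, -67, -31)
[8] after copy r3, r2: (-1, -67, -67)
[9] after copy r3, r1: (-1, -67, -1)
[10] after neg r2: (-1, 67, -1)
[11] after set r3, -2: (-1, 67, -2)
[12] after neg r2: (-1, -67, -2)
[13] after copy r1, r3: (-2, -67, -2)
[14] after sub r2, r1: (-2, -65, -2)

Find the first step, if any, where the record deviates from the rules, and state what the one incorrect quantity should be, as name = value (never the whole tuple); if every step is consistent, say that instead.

Step 1: r2 = 5 - -1 = 6 — no discrepancy.
Step 2: r3 = -1 - 5 = -6 — confirmed correct.
Step 3: r2 = 6 * -6 = -36 — same as recorded.
Step 4: r3 = -36 — no discrepancy.
Step 5: r3 = -36 + 5 = -31 — exactly as logged.
Step 6: r2 = -36 + -31 = -67 — confirmed correct.
Step 7: r1 = -1 — same as recorded.
Step 8: r3 = -67 — same as recorded.
Step 9: r3 = -1 — confirmed correct.
Step 10: r2 = -(-67) = 67 — same as recorded.
Step 11: r3 = -2 — same as recorded.
Step 12: r2 = -(67) = -67 — in agreement.
Step 13: r1 = -2 — confirmed correct.
Step 14: r2 = -67 - -2 = -65 — same as recorded.
No step deviates from the rules.

no error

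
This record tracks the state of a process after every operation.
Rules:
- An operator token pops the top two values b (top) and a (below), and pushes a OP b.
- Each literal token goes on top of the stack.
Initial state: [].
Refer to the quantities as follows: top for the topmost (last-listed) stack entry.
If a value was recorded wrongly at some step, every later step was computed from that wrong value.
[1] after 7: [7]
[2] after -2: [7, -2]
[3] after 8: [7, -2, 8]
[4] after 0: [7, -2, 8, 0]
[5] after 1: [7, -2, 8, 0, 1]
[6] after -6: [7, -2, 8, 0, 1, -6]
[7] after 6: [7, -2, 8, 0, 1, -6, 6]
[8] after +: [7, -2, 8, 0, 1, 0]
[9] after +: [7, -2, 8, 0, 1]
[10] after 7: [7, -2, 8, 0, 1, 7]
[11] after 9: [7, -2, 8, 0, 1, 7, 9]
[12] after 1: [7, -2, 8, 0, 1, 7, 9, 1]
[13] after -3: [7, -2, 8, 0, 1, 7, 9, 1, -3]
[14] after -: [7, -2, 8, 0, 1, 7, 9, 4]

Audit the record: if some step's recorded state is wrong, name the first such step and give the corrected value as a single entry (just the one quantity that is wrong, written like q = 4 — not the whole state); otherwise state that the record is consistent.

no error

Recomputing the run from the initial state:
step 1: [7]
step 2: [7, -2]
step 3: [7, -2, 8]
step 4: [7, -2, 8, 0]
step 5: [7, -2, 8, 0, 1]
step 6: [7, -2, 8, 0, 1, -6]
step 7: [7, -2, 8, 0, 1, -6, 6]
step 8: [7, -2, 8, 0, 1, 0]
step 9: [7, -2, 8, 0, 1]
step 10: [7, -2, 8, 0, 1, 7]
step 11: [7, -2, 8, 0, 1, 7, 9]
step 12: [7, -2, 8, 0, 1, 7, 9, 1]
step 13: [7, -2, 8, 0, 1, 7, 9, 1, -3]
step 14: [7, -2, 8, 0, 1, 7, 9, 4]
This matches the record at every step.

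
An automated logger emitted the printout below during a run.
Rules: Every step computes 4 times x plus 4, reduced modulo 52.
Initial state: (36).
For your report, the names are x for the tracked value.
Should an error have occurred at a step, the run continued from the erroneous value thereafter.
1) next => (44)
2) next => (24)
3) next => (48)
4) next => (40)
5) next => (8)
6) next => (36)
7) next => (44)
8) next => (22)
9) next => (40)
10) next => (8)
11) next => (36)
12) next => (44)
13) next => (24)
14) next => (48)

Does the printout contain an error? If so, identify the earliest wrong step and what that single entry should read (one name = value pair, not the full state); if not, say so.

step 8, x = 24

Recomputing the run from the initial state:
step 1: x = 44
step 2: x = 24
step 3: x = 48
step 4: x = 40
step 5: x = 8
step 6: x = 36
step 7: x = 44
step 8: x = 24
step 9: x = 48
step 10: x = 40
step 11: x = 8
step 12: x = 36
step 13: x = 44
step 14: x = 24
The first disagreement with the printout is at step 8, where the value should be x = 24.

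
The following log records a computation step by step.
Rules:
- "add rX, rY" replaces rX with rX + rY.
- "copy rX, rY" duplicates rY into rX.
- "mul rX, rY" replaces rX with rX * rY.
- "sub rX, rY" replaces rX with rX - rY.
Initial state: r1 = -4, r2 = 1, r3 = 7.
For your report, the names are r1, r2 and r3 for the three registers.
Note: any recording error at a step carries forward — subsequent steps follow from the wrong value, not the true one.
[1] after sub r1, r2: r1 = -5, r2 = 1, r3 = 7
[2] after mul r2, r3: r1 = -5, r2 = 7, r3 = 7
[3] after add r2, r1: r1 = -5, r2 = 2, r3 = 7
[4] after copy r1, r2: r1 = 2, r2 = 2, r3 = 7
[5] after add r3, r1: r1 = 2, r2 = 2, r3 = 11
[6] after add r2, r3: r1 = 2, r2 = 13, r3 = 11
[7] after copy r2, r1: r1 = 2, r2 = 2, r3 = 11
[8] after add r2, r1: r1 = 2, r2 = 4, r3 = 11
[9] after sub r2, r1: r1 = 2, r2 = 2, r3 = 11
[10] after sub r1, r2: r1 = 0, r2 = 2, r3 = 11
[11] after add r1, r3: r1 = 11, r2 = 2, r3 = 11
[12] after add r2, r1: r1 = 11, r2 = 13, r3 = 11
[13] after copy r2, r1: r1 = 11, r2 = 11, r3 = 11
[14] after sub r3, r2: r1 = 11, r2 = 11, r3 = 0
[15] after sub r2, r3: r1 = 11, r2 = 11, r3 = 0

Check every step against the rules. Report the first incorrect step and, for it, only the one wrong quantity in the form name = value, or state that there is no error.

Step 1: r1 = -4 - 1 = -5 — consistent with the log.
Step 2: r2 = 1 * 7 = 7 — in agreement.
Step 3: r2 = 7 + -5 = 2 — agrees with the log.
Step 4: r1 = 2 — exactly as logged.
Step 5: r3 = 7 + 2 = 9 — the recorded entry deviates here.
First incorrect step: 5; the correct value is r3 = 9.

step 5, r3 = 9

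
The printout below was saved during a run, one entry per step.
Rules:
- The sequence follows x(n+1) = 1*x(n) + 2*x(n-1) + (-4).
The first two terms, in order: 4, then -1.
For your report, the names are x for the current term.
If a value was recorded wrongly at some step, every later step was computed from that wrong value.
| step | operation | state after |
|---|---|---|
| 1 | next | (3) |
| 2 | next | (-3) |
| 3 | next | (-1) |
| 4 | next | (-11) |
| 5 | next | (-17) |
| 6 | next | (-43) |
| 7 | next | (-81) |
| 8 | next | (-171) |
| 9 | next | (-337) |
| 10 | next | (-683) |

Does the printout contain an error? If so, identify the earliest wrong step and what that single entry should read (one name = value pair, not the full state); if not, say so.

1. x = 1*(-1) + (2)*(4) + (-4) = 3 (consistent with the printout)
2. x = 1*(3) + (2)*(-1) + (-4) = -3 (agrees with the printout)
3. x = 1*(-3) + (2)*(3) + (-4) = -1 (matches)
4. x = 1*(-1) + (2)*(-3) + (-4) = -11 (confirmed correct)
5. x = 1*(-11) + (2)*(-1) + (-4) = -17 (checks out)
6. x = 1*(-17) + (2)*(-11) + (-4) = -43 (confirmed correct)
7. x = 1*(-43) + (2)*(-17) + (-4) = -81 (same as recorded)
8. x = 1*(-81) + (2)*(-43) + (-4) = -171 (verified)
9. x = 1*(-171) + (2)*(-81) + (-4) = -337 (in agreement)
10. x = 1*(-337) + (2)*(-171) + (-4) = -683 (checks out)
All entries verified; no error found.

no error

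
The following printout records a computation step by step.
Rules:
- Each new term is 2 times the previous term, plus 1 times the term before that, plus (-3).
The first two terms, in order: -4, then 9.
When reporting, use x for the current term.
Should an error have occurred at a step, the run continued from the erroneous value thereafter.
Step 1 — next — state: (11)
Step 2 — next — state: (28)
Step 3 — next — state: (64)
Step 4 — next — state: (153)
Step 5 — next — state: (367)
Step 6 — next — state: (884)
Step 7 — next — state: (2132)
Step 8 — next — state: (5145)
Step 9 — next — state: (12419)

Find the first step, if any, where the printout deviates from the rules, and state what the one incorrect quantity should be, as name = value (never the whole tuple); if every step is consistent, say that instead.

no error

Recomputing the run from the initial state:
step 1: x = 11
step 2: x = 28
step 3: x = 64
step 4: x = 153
step 5: x = 367
step 6: x = 884
step 7: x = 2132
step 8: x = 5145
step 9: x = 12419
This matches the printout at every step.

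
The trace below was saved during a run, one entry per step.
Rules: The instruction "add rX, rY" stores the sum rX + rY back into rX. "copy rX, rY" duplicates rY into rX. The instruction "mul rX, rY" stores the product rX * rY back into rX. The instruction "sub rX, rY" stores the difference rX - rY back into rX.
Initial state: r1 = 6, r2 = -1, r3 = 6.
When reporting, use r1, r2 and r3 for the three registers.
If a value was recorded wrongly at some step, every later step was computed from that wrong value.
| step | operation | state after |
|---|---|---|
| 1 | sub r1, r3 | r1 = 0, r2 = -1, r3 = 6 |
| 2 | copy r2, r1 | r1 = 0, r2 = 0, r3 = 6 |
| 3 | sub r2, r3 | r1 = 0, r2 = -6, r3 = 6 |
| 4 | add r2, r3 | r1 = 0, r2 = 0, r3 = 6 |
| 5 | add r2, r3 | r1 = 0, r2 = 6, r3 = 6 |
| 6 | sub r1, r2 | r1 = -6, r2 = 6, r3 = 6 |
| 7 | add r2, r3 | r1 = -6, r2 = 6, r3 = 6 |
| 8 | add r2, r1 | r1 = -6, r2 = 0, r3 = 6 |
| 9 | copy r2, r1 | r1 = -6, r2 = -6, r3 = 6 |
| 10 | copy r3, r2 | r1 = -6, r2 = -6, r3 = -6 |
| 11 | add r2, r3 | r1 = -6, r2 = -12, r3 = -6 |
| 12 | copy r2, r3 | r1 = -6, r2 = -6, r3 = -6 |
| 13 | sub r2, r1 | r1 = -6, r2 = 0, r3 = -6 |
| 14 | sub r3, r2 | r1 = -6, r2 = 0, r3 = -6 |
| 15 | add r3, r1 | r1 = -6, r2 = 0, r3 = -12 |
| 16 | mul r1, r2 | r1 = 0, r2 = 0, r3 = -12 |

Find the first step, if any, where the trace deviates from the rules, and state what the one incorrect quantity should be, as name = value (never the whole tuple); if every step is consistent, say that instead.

Recomputing the run from the initial state:
step 1: r1 = 0, r2 = -1, r3 = 6
step 2: r1 = 0, r2 = 0, r3 = 6
step 3: r1 = 0, r2 = -6, r3 = 6
step 4: r1 = 0, r2 = 0, r3 = 6
step 5: r1 = 0, r2 = 6, r3 = 6
step 6: r1 = -6, r2 = 6, r3 = 6
step 7: r1 = -6, r2 = 12, r3 = 6
step 8: r1 = -6, r2 = 6, r3 = 6
step 9: r1 = -6, r2 = -6, r3 = 6
step 10: r1 = -6, r2 = -6, r3 = -6
step 11: r1 = -6, r2 = -12, r3 = -6
step 12: r1 = -6, r2 = -6, r3 = -6
step 13: r1 = -6, r2 = 0, r3 = -6
step 14: r1 = -6, r2 = 0, r3 = -6
step 15: r1 = -6, r2 = 0, r3 = -12
step 16: r1 = 0, r2 = 0, r3 = -12
The first disagreement with the trace is at step 7, where the value should be r2 = 12.

step 7, r2 = 12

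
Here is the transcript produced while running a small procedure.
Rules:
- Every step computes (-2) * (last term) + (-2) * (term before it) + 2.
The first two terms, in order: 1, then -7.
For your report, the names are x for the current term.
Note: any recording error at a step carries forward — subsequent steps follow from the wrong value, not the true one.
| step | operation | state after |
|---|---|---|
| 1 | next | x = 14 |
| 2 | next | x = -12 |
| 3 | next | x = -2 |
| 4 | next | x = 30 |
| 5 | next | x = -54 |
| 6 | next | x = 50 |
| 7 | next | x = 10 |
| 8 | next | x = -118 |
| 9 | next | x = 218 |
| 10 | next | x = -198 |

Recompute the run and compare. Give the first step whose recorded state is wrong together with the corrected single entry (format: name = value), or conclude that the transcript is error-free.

Recomputing the run from the initial state:
step 1: x = 14
step 2: x = -12
step 3: x = -2
step 4: x = 30
step 5: x = -54
step 6: x = 50
step 7: x = 10
step 8: x = -118
step 9: x = 218
step 10: x = -198
This matches the transcript at every step.

no error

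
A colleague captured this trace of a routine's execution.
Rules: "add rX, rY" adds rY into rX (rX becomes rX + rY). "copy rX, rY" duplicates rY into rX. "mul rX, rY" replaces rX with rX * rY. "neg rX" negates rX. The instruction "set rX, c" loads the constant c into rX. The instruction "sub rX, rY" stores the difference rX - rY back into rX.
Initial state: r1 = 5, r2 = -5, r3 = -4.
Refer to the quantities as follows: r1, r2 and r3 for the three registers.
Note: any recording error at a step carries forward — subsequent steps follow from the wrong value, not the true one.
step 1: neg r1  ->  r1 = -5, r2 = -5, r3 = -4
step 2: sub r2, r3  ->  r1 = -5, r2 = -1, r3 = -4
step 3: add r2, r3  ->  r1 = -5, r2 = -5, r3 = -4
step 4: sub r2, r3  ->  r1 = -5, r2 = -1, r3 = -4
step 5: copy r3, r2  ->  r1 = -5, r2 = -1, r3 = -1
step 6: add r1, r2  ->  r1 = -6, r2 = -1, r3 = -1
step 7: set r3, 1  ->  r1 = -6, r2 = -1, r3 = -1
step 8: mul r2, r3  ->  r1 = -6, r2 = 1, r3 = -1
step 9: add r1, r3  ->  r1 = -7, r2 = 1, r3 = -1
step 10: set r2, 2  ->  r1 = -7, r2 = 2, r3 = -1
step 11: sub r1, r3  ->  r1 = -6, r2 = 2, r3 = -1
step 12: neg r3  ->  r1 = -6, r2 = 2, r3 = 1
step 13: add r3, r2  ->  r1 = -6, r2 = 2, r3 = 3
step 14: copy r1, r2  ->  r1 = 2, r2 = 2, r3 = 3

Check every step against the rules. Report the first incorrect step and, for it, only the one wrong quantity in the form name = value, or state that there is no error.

step 7, r3 = 1

Step 1: r1 = -(5) = -5 — consistent with the trace.
Step 2: r2 = -5 - -4 = -1 — checks out.
Step 3: r2 = -1 + -4 = -5 — matches.
Step 4: r2 = -5 - -4 = -1 — exactly as logged.
Step 5: r3 = -1 — matches.
Step 6: r1 = -5 + -1 = -6 — verified.
Step 7: r3 = 1 — a discrepancy with the trace.
The earliest wrong entry is at step 7: it should read r3 = 1.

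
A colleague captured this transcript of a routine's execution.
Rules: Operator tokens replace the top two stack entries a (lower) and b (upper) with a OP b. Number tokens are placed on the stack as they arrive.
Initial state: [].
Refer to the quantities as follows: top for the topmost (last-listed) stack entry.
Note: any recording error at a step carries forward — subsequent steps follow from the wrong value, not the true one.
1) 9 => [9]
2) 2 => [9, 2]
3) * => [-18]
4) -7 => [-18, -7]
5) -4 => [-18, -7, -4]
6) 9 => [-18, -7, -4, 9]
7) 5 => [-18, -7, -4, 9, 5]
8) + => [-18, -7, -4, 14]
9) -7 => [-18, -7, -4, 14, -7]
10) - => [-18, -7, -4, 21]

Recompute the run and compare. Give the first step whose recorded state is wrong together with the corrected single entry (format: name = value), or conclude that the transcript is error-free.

step 3, top = 18

1. push 9: top = 9 (verified)
2. push 2: top = 2 (consistent with the transcript)
3. 9 * 2 = 18 (this is not what the transcript shows)
First incorrect step: 3; the correct value is top = 18.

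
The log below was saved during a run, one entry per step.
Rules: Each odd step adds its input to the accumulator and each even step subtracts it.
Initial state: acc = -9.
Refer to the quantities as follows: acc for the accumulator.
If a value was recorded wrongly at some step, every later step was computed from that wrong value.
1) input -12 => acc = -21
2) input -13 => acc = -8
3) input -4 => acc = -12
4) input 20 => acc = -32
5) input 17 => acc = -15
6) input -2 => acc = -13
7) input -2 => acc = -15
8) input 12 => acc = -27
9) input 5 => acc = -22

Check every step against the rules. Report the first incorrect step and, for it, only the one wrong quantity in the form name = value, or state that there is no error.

Recomputing the run from the initial state:
step 1: acc = -21
step 2: acc = -8
step 3: acc = -12
step 4: acc = -32
step 5: acc = -15
step 6: acc = -13
step 7: acc = -15
step 8: acc = -27
step 9: acc = -22
This matches the log at every step.

no error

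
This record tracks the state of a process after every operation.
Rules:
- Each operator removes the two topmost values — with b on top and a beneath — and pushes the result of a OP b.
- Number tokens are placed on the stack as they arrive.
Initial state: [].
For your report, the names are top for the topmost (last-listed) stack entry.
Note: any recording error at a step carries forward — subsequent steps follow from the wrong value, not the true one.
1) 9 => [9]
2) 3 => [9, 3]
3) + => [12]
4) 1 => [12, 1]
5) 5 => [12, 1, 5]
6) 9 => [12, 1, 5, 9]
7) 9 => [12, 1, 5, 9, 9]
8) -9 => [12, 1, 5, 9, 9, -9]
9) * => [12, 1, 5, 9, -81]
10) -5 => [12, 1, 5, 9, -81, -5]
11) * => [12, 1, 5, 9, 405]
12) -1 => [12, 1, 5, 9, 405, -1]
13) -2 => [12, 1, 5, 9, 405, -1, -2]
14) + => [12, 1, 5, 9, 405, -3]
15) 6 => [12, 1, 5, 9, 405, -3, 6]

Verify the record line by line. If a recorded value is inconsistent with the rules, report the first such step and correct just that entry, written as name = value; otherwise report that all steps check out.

Recomputing the run from the initial state:
step 1: [9]
step 2: [9, 3]
step 3: [12]
step 4: [12, 1]
step 5: [12, 1, 5]
step 6: [12, 1, 5, 9]
step 7: [12, 1, 5, 9, 9]
step 8: [12, 1, 5, 9, 9, -9]
step 9: [12, 1, 5, 9, -81]
step 10: [12, 1, 5, 9, -81, -5]
step 11: [12, 1, 5, 9, 405]
step 12: [12, 1, 5, 9, 405, -1]
step 13: [12, 1, 5, 9, 405, -1, -2]
step 14: [12, 1, 5, 9, 405, -3]
step 15: [12, 1, 5, 9, 405, -3, 6]
This matches the record at every step.

no error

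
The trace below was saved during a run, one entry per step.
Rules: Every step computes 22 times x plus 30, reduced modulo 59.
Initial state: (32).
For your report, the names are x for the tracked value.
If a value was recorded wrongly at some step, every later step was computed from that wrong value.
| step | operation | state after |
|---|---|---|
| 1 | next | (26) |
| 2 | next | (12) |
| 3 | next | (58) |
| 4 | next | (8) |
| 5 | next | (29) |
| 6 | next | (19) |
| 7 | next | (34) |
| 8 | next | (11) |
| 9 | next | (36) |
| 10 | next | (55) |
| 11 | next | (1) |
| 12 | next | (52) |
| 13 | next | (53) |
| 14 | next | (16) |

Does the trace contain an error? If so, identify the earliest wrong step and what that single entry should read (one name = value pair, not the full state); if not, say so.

step 7, x = 35

1. x = (22*32 + 30) mod 59 = 26 (checks out)
2. x = (22*26 + 30) mod 59 = 12 (agrees with the trace)
3. x = (22*12 + 30) mod 59 = 58 (verified)
4. x = (22*58 + 30) mod 59 = 8 (verified)
5. x = (22*8 + 30) mod 59 = 29 (in agreement)
6. x = (22*29 + 30) mod 59 = 19 (exactly as logged)
7. x = (22*19 + 30) mod 59 = 35 (the recorded entry deviates here)
First incorrect step: 7; the correct value is x = 35.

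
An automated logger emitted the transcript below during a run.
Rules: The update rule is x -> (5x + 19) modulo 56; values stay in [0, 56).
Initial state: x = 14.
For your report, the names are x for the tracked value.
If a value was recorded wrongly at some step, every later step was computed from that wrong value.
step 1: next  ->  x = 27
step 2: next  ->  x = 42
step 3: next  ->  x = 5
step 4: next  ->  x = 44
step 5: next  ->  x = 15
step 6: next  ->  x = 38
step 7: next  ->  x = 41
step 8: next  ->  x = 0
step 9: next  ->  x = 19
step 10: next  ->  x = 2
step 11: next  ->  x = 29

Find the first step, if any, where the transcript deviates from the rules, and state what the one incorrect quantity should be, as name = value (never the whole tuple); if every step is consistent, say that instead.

step 1, x = 33

Recomputing the run from the initial state:
step 1: x = 33
step 2: x = 16
step 3: x = 43
step 4: x = 10
step 5: x = 13
step 6: x = 28
step 7: x = 47
step 8: x = 30
step 9: x = 1
step 10: x = 24
step 11: x = 27
The first disagreement with the transcript is at step 1, where the value should be x = 33.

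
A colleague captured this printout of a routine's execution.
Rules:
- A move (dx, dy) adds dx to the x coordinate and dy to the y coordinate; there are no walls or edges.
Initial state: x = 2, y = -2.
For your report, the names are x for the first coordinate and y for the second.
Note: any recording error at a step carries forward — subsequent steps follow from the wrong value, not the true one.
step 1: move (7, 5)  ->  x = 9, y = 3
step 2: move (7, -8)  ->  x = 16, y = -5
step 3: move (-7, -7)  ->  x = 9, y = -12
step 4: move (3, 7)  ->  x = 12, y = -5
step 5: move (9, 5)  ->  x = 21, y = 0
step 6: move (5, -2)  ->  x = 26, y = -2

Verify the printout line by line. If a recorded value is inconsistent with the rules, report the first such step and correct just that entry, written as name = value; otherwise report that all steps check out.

no error

Recomputing the run from the initial state:
step 1: x = 9, y = 3
step 2: x = 16, y = -5
step 3: x = 9, y = -12
step 4: x = 12, y = -5
step 5: x = 21, y = 0
step 6: x = 26, y = -2
This matches the printout at every step.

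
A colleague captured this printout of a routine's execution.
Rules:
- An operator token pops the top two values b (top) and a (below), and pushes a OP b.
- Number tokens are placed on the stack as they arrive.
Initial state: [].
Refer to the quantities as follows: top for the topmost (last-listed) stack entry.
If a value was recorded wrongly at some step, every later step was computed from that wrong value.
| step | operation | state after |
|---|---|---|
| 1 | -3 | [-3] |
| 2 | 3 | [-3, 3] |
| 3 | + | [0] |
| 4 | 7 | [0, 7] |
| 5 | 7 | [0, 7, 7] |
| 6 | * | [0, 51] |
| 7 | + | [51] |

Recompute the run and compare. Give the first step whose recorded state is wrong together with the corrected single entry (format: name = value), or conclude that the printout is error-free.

step 6, top = 49

1. push -3: top = -3 (consistent with the printout)
2. push 3: top = 3 (agrees with the printout)
3. -3 + 3 = 0 (checks out)
4. push 7: top = 7 (checks out)
5. push 7: top = 7 (consistent with the printout)
6. 7 * 7 = 49 (first mismatch against the printout)
So the first discrepancy is step 6, where the right value is top = 49.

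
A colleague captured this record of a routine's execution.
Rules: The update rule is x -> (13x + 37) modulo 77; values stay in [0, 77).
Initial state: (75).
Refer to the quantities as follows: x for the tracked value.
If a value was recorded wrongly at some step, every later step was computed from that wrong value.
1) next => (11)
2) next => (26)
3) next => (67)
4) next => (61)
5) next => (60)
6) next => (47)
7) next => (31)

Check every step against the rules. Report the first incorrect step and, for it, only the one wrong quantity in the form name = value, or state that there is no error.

Recomputing the run from the initial state:
step 1: x = 11
step 2: x = 26
step 3: x = 67
step 4: x = 61
step 5: x = 60
step 6: x = 47
step 7: x = 32
The first disagreement with the record is at step 7, where the value should be x = 32.

step 7, x = 32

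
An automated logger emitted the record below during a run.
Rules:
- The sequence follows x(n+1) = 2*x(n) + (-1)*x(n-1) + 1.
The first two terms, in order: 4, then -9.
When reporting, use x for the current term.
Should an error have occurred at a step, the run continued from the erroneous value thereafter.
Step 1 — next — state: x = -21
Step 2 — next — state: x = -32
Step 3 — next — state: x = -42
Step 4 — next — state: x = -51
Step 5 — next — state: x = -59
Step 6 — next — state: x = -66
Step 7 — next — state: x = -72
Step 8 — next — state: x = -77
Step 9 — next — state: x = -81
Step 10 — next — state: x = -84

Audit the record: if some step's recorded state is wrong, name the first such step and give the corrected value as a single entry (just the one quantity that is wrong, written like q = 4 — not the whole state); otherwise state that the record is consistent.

Recomputing the run from the initial state:
step 1: x = -21
step 2: x = -32
step 3: x = -42
step 4: x = -51
step 5: x = -59
step 6: x = -66
step 7: x = -72
step 8: x = -77
step 9: x = -81
step 10: x = -84
This matches the record at every step.

no error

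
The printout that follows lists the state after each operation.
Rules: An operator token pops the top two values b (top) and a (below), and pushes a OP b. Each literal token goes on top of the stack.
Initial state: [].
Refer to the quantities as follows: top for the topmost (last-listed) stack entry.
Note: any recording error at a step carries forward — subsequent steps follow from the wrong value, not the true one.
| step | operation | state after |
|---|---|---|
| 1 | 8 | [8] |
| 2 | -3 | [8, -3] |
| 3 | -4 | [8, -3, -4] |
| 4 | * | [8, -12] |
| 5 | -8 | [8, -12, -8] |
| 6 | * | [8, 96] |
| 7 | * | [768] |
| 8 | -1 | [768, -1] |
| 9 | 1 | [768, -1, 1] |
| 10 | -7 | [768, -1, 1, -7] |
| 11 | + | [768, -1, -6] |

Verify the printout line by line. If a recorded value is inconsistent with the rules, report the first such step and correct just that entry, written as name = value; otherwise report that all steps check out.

step 4, top = 12

Step 1: push 8: top = 8 — consistent with the printout.
Step 2: push -3: top = -3 — confirmed correct.
Step 3: push -4: top = -4 — exactly as logged.
Step 4: -3 * -4 = 12 — this is not what the printout shows.
First deviation found at step 4; the corrected entry is top = 12.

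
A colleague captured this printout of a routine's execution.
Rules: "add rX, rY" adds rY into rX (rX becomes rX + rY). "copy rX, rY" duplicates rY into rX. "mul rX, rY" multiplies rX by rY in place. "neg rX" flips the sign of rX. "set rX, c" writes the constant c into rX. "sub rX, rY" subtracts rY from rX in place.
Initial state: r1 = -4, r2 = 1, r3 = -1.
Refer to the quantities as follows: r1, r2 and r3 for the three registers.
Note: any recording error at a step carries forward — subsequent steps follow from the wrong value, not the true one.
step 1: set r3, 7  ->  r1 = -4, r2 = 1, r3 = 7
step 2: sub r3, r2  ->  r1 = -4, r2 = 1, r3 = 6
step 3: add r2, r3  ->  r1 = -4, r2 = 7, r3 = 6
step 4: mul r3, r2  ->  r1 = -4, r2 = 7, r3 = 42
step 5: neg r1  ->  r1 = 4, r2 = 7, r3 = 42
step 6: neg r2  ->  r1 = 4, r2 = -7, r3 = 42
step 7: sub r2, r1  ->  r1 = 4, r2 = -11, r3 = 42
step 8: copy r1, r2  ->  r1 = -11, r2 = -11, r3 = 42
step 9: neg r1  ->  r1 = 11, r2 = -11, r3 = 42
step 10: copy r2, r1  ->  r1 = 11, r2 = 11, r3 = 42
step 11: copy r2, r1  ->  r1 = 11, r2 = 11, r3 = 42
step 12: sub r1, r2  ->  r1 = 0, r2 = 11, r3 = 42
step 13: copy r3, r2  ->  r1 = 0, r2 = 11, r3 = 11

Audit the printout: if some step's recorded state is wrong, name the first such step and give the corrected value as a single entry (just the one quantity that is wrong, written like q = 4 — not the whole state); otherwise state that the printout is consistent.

Step 1: r3 = 7 — agrees with the printout.
Step 2: r3 = 7 - 1 = 6 — checks out.
Step 3: r2 = 1 + 6 = 7 — exactly as logged.
Step 4: r3 = 6 * 7 = 42 — confirmed correct.
Step 5: r1 = -(-4) = 4 — exactly as logged.
Step 6: r2 = -(7) = -7 — matches.
Step 7: r2 = -7 - 4 = -11 — same as recorded.
Step 8: r1 = -11 — exactly as logged.
Step 9: r1 = -(-11) = 11 — checks out.
Step 10: r2 = 11 — in agreement.
Step 11: r2 = 11 — exactly as logged.
Step 12: r1 = 11 - 11 = 0 — no discrepancy.
Step 13: r3 = 11 — consistent with the printout.
Nothing is out of place; the run is error-free.

no error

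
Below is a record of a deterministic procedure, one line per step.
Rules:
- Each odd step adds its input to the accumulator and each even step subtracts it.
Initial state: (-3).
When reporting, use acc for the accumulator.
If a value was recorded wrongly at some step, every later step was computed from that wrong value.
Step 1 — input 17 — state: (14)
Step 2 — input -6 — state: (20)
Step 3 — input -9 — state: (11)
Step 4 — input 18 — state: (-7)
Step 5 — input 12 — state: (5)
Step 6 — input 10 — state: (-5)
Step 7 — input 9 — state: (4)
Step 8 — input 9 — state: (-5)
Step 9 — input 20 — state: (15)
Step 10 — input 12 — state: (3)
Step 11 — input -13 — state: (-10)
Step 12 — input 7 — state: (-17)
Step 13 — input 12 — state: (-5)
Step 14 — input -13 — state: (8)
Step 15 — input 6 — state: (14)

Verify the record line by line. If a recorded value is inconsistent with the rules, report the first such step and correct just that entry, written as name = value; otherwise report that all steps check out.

Recomputing the run from the initial state:
step 1: acc = 14
step 2: acc = 20
step 3: acc = 11
step 4: acc = -7
step 5: acc = 5
step 6: acc = -5
step 7: acc = 4
step 8: acc = -5
step 9: acc = 15
step 10: acc = 3
step 11: acc = -10
step 12: acc = -17
step 13: acc = -5
step 14: acc = 8
step 15: acc = 14
This matches the record at every step.

no error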